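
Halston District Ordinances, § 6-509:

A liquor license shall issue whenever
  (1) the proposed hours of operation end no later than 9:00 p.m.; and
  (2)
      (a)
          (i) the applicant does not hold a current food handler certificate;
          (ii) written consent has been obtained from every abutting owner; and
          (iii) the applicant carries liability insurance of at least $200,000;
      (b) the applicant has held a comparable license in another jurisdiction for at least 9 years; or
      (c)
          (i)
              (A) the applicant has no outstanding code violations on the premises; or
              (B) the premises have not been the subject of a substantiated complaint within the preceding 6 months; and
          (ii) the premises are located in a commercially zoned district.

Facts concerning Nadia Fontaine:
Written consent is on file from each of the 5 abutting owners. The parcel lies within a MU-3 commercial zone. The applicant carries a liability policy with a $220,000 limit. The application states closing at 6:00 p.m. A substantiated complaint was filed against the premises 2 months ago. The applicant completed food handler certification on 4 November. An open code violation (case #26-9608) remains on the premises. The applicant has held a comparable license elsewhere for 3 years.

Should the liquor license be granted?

No — denied.

(1) closes by 9 p.m. — met.
(i) not (food handler cert.) — not satisfied.
(ii) all abutters consent — met.
(iii) insurance ≥ $200,000 — holds.
(a): F AND T AND T → false.
(b) prior license ≥ 9 yr — not met.
(A) no code violations — fails.
(B) no complaint in 6 mo. — fails.
So (i) is not satisfied (F OR F).
(ii) commercially zoned — holds.
So (c) is not satisfied (F AND T).
So (2) is not satisfied (F OR F OR F).
Overall: T AND F → false.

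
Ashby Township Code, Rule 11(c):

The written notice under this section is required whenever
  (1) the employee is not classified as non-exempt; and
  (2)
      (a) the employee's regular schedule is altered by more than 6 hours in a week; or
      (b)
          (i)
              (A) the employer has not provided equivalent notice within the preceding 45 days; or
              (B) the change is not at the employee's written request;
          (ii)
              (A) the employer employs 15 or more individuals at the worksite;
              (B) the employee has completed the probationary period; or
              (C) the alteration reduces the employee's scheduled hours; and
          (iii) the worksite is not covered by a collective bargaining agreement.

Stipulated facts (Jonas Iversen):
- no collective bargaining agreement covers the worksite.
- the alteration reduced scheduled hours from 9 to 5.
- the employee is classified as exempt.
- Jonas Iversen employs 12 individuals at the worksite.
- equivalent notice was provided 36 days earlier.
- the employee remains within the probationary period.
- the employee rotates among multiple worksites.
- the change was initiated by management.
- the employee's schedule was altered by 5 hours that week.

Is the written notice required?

Yes — required.

(1) not (non-exempt) — satisfied.
(a) schedule shift > 6h — not met.
(A) no recent notice — not met.
(B) not employee-requested — met.
(i): F OR T → true.
(A) ≥ 15 at site — not met.
(B) past probation — not met.
(C) hours reduced — satisfied.
(ii) = F OR F OR T = true.
(iii) no CBA — satisfied.
(b) = T AND T AND T = true.
(2): F OR T → true.
Overall = T AND T = true.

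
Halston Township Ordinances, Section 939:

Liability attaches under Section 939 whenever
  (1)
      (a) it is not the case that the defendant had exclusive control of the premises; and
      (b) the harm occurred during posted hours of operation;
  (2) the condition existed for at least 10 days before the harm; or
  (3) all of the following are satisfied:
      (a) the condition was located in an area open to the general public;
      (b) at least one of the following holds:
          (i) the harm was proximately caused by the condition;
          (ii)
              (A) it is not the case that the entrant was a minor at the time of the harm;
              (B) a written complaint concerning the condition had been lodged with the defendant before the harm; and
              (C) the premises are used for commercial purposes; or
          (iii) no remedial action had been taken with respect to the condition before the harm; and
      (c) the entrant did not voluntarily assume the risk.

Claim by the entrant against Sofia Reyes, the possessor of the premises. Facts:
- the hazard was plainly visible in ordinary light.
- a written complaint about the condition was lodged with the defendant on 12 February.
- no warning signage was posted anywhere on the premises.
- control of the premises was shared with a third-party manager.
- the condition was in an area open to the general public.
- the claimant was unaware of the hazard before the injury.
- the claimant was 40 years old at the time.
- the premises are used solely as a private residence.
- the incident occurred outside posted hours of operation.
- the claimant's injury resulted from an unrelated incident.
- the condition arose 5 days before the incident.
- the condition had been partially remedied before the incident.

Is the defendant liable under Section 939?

No — not liable.

(a) not (exclusive control) — met.
(b) during posted hours — not met.
(1): T AND F → false.
(2) condition ≥10 days old — not satisfied.
(a) public area — met.
(i) proximate cause — fails.
(A) not (entrant a minor) — met.
(B) complaint lodged — met.
(C) commercial use — not satisfied.
(ii): T AND T AND F → false.
(iii) no remedial action — not met.
So (b) is not satisfied (F OR F OR F).
(c) no assumed risk — satisfied.
(3): T AND F AND T → false.
Overall = F OR F OR F = false.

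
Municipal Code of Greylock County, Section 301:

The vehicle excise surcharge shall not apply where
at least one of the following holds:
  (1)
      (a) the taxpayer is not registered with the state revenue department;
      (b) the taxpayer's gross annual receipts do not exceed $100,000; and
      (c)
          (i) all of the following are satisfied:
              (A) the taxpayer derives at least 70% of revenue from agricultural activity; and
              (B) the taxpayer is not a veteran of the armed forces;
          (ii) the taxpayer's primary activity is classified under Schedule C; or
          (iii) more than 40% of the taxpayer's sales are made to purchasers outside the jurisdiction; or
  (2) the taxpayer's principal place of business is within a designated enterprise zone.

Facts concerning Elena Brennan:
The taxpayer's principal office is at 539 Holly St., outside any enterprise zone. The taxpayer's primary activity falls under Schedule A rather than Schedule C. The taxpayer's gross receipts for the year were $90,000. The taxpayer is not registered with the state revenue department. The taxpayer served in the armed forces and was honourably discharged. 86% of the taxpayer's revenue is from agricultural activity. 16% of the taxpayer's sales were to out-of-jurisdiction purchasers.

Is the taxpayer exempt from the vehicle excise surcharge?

No — not exempt.

(a) not (state-registered) — satisfied.
(b) receipts ≤ $100,000 — holds.
(A) ≥70% agricultural — satisfied.
(B) not (veteran) — not satisfied.
So (i) is not satisfied (T AND F).
(ii) Schedule C activity — not met.
(iii) >40% out-of-jur. sales — fails.
(c): F OR F OR F → false.
So (1) is not satisfied (T AND T AND F).
(2) in enterprise zone — not met.
So Overall is not satisfied (F OR F).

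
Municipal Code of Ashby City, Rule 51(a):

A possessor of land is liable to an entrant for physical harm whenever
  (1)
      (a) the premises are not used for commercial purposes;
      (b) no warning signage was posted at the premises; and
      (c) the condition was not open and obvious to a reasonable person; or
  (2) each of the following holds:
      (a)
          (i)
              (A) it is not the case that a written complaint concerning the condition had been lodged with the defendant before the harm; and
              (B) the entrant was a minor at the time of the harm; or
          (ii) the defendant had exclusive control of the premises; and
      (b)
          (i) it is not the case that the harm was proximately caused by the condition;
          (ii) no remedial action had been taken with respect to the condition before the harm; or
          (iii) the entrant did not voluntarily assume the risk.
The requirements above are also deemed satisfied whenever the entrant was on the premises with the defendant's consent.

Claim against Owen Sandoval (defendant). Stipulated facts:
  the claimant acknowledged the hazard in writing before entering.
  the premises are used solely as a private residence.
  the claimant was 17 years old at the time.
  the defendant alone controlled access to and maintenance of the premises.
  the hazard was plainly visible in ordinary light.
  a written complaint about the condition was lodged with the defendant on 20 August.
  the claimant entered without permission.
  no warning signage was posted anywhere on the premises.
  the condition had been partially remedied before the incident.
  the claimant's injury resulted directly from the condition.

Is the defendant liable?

No — not liable.

(a) not (commercial use) — met.
(b) no signage posted — satisfied.
(c) not open/obvious — fails.
(1) = T AND T AND F = false.
(A) not (complaint lodged) — not met.
(B) entrant a minor — met.
So (i) is not satisfied (F AND T).
(ii) exclusive control — satisfied.
(a): F OR T → true.
(i) not (proximate cause) — not met.
(ii) no remedial action — not met.
(iii) no assumed risk — fails.
(b) = F OR F OR F = false.
So (2) is not satisfied (T AND F).
Overall: F OR F → false.
Exception (consent to enter) — not satisfied.
Result: main false OR exception false → false.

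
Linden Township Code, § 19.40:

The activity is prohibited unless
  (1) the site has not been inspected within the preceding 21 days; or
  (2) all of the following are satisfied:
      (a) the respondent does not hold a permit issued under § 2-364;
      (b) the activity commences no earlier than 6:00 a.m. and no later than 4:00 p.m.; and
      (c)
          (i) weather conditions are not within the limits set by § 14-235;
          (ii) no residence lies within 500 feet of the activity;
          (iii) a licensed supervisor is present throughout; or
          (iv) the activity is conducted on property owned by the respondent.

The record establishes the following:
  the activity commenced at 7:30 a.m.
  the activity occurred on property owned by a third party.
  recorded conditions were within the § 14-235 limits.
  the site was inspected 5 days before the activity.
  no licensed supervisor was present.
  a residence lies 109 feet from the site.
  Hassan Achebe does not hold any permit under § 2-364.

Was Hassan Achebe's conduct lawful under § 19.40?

No — unlawful.

(1) not (site inspected) — not met.
(a) not (holds permit) — holds.
(b) start within hours — met.
(i) not (weather ok) — not met.
(ii) no residence in 500 ft — fails.
(iii) supervisor present — not satisfied.
(iv) own property — not met.
(c) = F OR F OR F OR F = false.
So (2) is not satisfied (T AND T AND F).
So Overall is not satisfied (F OR F).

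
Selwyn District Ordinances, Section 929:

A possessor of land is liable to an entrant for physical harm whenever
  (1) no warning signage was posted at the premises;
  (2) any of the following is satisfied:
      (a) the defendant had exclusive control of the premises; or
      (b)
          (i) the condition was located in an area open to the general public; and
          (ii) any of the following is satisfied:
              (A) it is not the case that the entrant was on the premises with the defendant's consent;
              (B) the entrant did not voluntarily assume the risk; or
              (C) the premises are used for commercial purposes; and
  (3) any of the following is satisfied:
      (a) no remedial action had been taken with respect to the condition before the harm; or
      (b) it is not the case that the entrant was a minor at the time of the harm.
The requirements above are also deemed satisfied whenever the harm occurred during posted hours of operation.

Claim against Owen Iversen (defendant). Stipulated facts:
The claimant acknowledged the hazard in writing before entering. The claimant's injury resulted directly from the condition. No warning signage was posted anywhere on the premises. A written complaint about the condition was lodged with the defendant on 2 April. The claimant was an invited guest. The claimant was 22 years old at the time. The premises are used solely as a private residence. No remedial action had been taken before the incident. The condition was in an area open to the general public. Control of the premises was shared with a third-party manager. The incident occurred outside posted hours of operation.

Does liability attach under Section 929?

(1) no signage posted — holds.
(a) exclusive control — fails.
(i) public area — met.
(A) not (consent to enter) — fails.
(B) no assumed risk — not satisfied.
(C) commercial use — not met.
So (ii) is not satisfied (F OR F OR F).
(b) = T AND F = false.
(2): F OR F → false.
(a) no remedial action — holds.
(b) not (entrant a minor) — holds.
So (3) is satisfied (T OR T).
So Overall is not satisfied (T AND F AND T).
Exception (during posted hours) — not satisfied.
Result: main false OR exception false → false.

No — not liable.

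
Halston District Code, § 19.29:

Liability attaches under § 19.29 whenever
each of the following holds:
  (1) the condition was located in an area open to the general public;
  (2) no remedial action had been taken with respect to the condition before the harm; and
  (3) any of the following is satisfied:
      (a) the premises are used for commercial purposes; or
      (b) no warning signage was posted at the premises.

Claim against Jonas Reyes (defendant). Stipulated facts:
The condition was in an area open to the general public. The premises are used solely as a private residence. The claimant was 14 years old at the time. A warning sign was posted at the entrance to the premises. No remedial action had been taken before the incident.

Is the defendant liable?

(1) public area — satisfied.
(2) no remedial action — holds.
(a) commercial use — not met.
(b) no signage posted — not satisfied.
So (3) is not satisfied (F OR F).
Overall: T AND T AND F → false.

No — not liable.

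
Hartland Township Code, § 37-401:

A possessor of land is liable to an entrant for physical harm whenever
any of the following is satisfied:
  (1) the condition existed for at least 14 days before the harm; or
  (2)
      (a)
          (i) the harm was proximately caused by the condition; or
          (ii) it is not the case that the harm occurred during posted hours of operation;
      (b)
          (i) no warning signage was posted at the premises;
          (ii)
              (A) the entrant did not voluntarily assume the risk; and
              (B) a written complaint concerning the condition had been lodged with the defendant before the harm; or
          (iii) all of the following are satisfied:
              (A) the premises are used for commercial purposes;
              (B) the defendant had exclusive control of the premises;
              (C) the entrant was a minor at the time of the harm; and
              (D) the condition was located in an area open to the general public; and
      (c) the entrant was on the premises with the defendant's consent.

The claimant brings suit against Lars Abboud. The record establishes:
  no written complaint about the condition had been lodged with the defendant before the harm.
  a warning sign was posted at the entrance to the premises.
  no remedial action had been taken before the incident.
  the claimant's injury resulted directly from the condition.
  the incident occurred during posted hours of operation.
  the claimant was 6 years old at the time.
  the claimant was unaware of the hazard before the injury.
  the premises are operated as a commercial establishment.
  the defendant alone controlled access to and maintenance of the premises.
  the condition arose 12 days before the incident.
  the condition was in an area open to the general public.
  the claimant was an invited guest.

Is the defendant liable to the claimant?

(1) condition ≥14 days old — not met.
(i) proximate cause — met.
(ii) not (during posted hours) — fails.
(a): T OR F → true.
(i) no signage posted — fails.
(A) no assumed risk — met.
(B) complaint lodged — fails.
(ii) = T AND F = false.
(A) commercial use — satisfied.
(B) exclusive control — holds.
(C) entrant a minor — satisfied.
(D) public area — met.
So (iii) is satisfied (T AND T AND T AND T).
(b): F OR F OR T → true.
(c) consent to enter — satisfied.
(2) = T AND T AND T = true.
Overall: F OR T → true.

Yes — liable.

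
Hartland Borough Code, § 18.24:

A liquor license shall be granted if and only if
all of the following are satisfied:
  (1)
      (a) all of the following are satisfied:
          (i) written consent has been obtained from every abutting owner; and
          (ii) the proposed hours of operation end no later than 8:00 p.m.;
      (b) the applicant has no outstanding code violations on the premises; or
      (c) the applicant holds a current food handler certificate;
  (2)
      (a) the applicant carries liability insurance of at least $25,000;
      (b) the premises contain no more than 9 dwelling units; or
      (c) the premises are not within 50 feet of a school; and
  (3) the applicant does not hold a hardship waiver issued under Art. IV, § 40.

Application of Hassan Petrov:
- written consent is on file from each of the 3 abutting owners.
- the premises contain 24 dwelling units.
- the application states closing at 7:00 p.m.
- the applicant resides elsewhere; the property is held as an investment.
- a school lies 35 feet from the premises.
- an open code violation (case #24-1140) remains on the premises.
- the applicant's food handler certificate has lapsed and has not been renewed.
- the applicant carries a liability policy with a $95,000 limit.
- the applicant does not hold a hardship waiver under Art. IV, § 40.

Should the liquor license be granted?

(i) all abutters consent — holds.
(ii) closes by 8 p.m. — met.
(a) = T AND T = true.
(b) no code violations — fails.
(c) food handler cert. — fails.
(1): T OR F OR F → true.
(a) insurance ≥ $25,000 — holds.
(b) ≤ 9 units — not satisfied.
(c) ≥50 ft from school — not satisfied.
(2) = T OR F OR F = true.
(3) not (hardship waiver) — satisfied.
Overall: T AND T AND T → true.

Yes — granted.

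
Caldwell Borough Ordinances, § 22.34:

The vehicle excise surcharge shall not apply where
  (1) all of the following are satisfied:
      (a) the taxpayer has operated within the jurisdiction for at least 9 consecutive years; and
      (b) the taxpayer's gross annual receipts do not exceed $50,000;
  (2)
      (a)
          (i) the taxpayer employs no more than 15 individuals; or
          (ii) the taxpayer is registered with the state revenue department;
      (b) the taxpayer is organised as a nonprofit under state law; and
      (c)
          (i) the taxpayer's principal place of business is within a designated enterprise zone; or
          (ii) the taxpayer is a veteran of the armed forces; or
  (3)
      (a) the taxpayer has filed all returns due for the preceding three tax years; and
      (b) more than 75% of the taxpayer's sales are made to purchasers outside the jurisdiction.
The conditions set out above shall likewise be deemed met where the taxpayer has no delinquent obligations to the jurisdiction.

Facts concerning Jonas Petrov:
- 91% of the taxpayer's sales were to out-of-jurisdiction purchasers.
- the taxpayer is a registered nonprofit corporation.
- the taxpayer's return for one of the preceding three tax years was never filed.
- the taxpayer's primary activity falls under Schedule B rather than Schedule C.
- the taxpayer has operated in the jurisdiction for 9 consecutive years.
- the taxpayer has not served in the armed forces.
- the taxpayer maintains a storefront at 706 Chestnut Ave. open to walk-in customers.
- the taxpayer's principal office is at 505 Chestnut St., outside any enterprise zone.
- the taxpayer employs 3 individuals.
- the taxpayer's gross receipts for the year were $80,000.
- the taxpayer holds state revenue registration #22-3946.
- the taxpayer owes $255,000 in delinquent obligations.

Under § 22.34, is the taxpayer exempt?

No — not exempt.

(a) ≥ 9 yrs in jurisdiction — holds.
(b) receipts ≤ $50,000 — not satisfied.
(1) = T AND F = false.
(i) ≤ 15 employees — satisfied.
(ii) state-registered — holds.
(a): T OR T → true.
(b) nonprofit — met.
(i) in enterprise zone — not satisfied.
(ii) veteran — not satisfied.
(c) = F OR F = false.
So (2) is not satisfied (T AND T AND F).
(a) returns current — fails.
(b) >75% out-of-jur. sales — met.
So (3) is not satisfied (F AND T).
Overall = F OR F OR F = false.
Exception (no delinquency) — not satisfied.
Result: main false OR exception false → false.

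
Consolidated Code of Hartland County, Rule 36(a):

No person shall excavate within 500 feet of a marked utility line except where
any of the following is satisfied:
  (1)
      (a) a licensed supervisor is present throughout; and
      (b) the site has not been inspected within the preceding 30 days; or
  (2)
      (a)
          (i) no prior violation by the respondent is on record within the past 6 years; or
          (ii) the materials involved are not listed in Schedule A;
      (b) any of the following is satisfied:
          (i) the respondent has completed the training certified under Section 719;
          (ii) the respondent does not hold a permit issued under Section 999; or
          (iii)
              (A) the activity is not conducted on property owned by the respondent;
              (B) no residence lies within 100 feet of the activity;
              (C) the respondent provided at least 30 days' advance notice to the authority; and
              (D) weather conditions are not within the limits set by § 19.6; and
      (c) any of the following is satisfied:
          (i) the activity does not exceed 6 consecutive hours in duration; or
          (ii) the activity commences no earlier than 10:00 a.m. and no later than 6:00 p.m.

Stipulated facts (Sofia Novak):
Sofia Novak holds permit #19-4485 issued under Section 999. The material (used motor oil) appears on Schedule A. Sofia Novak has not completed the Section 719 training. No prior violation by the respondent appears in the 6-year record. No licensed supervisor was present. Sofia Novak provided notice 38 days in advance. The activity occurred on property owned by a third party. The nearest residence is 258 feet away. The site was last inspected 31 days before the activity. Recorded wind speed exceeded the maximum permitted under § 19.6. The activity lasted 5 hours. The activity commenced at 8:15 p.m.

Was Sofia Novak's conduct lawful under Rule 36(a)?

Yes — lawful.

(a) supervisor present — not satisfied.
(b) not (site inspected) — satisfied.
(1): F AND T → false.
(i) no prior violation — satisfied.
(ii) not (Schedule A material) — not satisfied.
(a) = T OR F = true.
(i) training certified — not met.
(ii) not (holds permit) — fails.
(A) not (own property) — satisfied.
(B) no residence in 100 ft — holds.
(C) ≥30 days' notice — met.
(D) not (weather ok) — met.
(iii): T AND T AND T AND T → true.
So (b) is satisfied (F OR F OR T).
(i) ≤ 6 hrs duration — satisfied.
(ii) start within hours — not met.
(c) = T OR F = true.
(2) = T AND T AND T = true.
So Overall is satisfied (F OR T).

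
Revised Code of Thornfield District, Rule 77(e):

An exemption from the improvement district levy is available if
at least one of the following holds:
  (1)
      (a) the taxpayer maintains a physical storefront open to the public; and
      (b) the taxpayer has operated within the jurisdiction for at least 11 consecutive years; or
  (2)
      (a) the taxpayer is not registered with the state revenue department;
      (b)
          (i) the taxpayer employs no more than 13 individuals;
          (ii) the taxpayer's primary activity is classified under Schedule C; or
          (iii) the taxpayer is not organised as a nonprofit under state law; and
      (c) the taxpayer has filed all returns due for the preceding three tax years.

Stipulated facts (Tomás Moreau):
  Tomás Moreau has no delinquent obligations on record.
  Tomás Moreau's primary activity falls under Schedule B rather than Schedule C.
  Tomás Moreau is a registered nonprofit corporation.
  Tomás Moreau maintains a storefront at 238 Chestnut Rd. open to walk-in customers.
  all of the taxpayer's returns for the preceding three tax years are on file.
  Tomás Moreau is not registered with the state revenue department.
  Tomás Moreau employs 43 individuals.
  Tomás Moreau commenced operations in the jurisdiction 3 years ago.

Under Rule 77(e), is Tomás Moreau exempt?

(a) has storefront — met.
(b) ≥ 11 yrs in jurisdiction — not satisfied.
So (1) is not satisfied (T AND F).
(a) not (state-registered) — met.
(i) ≤ 13 employees — not satisfied.
(ii) Schedule C activity — not satisfied.
(iii) not (nonprofit) — not satisfied.
(b) = F OR F OR F = false.
(c) returns current — satisfied.
(2) = T AND F AND T = false.
Overall = F OR F = false.

No — not exempt.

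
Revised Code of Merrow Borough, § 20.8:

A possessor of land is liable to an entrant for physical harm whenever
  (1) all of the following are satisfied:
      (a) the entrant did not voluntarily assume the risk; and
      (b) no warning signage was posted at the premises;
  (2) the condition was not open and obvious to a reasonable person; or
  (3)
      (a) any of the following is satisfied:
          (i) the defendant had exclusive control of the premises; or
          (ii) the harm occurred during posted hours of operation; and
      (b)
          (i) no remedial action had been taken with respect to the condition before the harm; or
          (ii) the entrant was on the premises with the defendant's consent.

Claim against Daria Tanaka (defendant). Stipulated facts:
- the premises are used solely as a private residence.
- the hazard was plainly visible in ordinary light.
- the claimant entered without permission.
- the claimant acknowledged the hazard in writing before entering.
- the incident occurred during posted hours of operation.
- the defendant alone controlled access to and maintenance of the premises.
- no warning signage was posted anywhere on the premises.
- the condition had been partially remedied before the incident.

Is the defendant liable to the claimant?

No — not liable.

(a) no assumed risk — fails.
(b) no signage posted — satisfied.
So (1) is not satisfied (F AND T).
(2) not open/obvious — not met.
(i) exclusive control — holds.
(ii) during posted hours — satisfied.
(a): T OR T → true.
(i) no remedial action — not met.
(ii) consent to enter — fails.
(b): F OR F → false.
So (3) is not satisfied (T AND F).
So Overall is not satisfied (F OR F OR F).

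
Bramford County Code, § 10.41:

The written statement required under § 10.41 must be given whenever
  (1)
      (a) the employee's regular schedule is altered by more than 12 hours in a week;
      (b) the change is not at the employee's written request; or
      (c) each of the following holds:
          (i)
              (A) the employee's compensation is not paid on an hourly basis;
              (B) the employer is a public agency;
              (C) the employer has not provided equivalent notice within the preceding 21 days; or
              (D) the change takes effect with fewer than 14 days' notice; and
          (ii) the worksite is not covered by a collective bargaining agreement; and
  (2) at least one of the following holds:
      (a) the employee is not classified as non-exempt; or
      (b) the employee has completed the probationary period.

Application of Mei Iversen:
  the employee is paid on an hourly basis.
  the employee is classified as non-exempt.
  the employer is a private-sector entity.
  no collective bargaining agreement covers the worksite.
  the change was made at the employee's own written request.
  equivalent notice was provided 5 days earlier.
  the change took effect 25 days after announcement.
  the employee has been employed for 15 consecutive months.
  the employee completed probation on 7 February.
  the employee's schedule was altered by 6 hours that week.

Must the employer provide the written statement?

No — not required.

(a) schedule shift > 12h — fails.
(b) not employee-requested — not met.
(A) not (hourly-paid) — not met.
(B) public agency — fails.
(C) no recent notice — not met.
(D) < 14 days' notice — fails.
So (i) is not satisfied (F OR F OR F OR F).
(ii) no CBA — met.
(c) = F AND T = false.
(1): F OR F OR F → false.
(a) not (non-exempt) — not satisfied.
(b) past probation — satisfied.
So (2) is satisfied (F OR T).
Overall: F AND T → false.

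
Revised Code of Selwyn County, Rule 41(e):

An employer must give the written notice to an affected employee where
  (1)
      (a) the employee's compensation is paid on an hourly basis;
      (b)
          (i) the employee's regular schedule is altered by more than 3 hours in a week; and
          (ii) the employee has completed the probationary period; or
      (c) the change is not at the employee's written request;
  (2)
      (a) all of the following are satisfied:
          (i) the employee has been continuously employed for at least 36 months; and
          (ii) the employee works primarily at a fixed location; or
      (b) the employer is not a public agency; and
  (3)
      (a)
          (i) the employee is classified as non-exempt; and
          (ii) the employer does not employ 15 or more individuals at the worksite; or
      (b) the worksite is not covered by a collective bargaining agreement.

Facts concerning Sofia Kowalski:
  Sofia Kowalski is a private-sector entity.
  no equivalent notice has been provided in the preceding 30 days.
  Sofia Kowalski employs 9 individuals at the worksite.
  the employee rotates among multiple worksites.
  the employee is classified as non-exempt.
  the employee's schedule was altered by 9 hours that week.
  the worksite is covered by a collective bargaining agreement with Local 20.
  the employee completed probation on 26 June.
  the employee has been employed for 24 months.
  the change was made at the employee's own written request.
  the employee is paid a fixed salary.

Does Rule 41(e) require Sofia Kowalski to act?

(a) hourly-paid — not met.
(i) schedule shift > 3h — holds.
(ii) past probation — satisfied.
(b) = T AND T = true.
(c) not employee-requested — fails.
(1) = F OR T OR F = true.
(i) tenure ≥ 36 mo. — fails.
(ii) fixed location — fails.
(a) = F AND F = false.
(b) not (public agency) — holds.
So (2) is satisfied (F OR T).
(i) non-exempt — satisfied.
(ii) not (≥ 15 at site) — holds.
So (a) is satisfied (T AND T).
(b) no CBA — not satisfied.
(3): T OR F → true.
Overall = T AND T AND T = true.

Yes — required.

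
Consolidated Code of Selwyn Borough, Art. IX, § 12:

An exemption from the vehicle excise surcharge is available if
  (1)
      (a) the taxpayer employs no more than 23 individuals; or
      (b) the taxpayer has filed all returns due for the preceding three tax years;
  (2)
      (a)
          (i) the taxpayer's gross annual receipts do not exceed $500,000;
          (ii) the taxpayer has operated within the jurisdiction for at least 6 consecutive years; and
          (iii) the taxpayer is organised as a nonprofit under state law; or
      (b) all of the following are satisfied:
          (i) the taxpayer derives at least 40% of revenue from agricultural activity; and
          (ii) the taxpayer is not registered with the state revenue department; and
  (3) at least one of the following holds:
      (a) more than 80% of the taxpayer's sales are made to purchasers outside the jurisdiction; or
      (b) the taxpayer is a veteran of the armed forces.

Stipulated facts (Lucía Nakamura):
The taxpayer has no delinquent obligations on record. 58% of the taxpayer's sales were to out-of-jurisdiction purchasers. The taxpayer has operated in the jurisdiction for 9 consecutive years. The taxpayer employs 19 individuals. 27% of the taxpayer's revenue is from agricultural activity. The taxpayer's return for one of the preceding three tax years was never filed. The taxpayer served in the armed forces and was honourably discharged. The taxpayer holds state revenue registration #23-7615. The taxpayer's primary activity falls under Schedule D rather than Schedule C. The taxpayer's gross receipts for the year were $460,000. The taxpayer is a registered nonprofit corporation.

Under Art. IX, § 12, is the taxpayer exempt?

(a) ≤ 23 employees — holds.
(b) returns current — fails.
(1) = T OR F = true.
(i) receipts ≤ $500,000 — met.
(ii) ≥ 6 yrs in jurisdiction — holds.
(iii) nonprofit — satisfied.
(a): T AND T AND T → true.
(i) ≥40% agricultural — not satisfied.
(ii) not (state-registered) — not met.
(b): F AND F → false.
(2) = T OR F = true.
(a) >80% out-of-jur. sales — fails.
(b) veteran — met.
So (3) is satisfied (F OR T).
Overall = T AND T AND T = true.

Yes — exempt.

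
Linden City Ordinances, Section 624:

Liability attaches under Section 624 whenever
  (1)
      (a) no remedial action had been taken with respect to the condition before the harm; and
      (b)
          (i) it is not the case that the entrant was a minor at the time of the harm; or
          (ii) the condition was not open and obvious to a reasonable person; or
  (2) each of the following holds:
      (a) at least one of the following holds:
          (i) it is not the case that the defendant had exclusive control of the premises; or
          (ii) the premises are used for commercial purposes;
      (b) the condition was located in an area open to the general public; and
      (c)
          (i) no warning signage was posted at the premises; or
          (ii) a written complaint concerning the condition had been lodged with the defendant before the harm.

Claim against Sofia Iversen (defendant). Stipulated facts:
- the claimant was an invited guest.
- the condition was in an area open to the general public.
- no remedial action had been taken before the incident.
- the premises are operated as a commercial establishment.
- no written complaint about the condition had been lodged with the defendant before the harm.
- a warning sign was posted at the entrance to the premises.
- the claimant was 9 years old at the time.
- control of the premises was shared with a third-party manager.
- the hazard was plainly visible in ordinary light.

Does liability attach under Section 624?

(a) no remedial action — satisfied.
(i) not (entrant a minor) — not met.
(ii) not open/obvious — not satisfied.
(b): F OR F → false.
(1): T AND F → false.
(i) not (exclusive control) — met.
(ii) commercial use — met.
So (a) is satisfied (T OR T).
(b) public area — met.
(i) no signage posted — not satisfied.
(ii) complaint lodged — not satisfied.
(c) = F OR F = false.
(2): T AND T AND F → false.
So Overall is not satisfied (F OR F).

No — not liable.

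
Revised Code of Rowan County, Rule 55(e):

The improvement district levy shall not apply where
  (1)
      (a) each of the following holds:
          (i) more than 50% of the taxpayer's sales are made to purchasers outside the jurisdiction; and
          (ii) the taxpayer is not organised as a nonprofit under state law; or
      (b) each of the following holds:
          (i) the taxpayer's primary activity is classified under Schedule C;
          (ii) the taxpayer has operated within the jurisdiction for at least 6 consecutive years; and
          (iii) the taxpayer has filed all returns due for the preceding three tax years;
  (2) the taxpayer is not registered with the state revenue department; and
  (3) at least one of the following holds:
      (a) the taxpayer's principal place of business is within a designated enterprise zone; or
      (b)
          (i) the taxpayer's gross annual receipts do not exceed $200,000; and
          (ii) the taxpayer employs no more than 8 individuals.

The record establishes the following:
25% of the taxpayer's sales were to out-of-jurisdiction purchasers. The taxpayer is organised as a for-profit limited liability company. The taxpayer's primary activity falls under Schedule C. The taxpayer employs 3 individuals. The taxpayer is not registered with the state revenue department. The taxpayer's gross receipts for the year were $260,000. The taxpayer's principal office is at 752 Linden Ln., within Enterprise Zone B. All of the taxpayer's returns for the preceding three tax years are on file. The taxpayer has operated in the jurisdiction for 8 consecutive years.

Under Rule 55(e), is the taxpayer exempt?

(i) >50% out-of-jur. sales — not satisfied.
(ii) not (nonprofit) — met.
So (a) is not satisfied (F AND T).
(i) Schedule C activity — met.
(ii) ≥ 6 yrs in jurisdiction — holds.
(iii) returns current — satisfied.
So (b) is satisfied (T AND T AND T).
So (1) is satisfied (F OR T).
(2) not (state-registered) — met.
(a) in enterprise zone — met.
(i) receipts ≤ $200,000 — not met.
(ii) ≤ 8 employees — met.
(b): F AND T → false.
(3) = T OR F = true.
So Overall is satisfied (T AND T AND T).

Yes — exempt.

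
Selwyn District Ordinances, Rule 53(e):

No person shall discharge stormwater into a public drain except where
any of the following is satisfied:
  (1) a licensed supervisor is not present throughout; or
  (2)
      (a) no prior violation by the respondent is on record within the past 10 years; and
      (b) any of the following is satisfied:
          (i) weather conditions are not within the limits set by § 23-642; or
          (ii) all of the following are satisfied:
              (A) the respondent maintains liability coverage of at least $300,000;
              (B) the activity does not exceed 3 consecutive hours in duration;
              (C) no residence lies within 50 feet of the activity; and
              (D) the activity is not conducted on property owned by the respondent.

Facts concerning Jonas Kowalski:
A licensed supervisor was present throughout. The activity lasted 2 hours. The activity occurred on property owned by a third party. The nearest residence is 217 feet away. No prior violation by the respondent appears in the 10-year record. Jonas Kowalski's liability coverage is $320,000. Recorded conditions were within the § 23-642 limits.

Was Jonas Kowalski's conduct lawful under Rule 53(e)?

(1) not (supervisor present) — not met.
(a) no prior violation — satisfied.
(i) not (weather ok) — fails.
(A) coverage ≥ $300,000 — satisfied.
(B) ≤ 3 hrs duration — met.
(C) no residence in 50 ft — satisfied.
(D) not (own property) — met.
(ii) = T AND T AND T AND T = true.
(b): F OR T → true.
So (2) is satisfied (T AND T).
Overall = F OR T = true.

Yes — lawful.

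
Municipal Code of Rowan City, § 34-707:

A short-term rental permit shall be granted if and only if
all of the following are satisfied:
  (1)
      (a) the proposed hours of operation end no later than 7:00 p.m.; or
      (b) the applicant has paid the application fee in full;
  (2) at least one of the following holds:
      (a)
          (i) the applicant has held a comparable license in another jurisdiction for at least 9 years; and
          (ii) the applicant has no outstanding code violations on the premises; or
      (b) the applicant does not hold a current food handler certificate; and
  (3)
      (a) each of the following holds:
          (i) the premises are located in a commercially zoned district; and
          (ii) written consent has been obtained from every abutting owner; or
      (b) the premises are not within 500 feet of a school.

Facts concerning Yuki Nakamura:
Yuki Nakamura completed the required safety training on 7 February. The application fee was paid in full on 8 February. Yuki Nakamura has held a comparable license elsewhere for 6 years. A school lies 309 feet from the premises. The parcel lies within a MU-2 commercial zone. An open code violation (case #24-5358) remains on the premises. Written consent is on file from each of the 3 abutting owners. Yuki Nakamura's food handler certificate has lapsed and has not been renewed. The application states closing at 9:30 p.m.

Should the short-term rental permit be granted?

Yes — granted.

(a) closes by 7 p.m. — not met.
(b) fee paid — met.
(1) = F OR T = true.
(i) prior license ≥ 9 yr — fails.
(ii) no code violations — fails.
(a) = F AND F = false.
(b) not (food handler cert.) — met.
So (2) is satisfied (F OR T).
(i) commercially zoned — holds.
(ii) all abutters consent — met.
(a): T AND T → true.
(b) ≥500 ft from school — not satisfied.
(3): T OR F → true.
So Overall is satisfied (T AND T AND T).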